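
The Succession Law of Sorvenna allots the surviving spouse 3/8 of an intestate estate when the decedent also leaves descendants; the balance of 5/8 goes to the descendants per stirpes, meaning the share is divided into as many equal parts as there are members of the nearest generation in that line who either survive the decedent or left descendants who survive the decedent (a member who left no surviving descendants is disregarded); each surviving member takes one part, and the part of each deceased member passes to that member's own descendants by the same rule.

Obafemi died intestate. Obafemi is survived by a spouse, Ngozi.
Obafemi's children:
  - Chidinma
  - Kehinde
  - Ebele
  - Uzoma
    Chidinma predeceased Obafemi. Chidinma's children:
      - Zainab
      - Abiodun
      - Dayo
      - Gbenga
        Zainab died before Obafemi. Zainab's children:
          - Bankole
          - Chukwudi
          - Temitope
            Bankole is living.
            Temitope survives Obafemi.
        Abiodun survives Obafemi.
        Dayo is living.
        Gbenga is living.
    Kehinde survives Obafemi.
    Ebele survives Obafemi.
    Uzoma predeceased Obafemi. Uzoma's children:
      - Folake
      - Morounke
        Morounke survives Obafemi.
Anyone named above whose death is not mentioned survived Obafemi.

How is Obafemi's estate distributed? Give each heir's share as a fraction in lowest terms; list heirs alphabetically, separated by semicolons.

Abiodun 5/128; Bankole 5/384; Chukwudi 5/384; Dayo 5/128; Ebele 5/32; Folake 5/64; Gbenga 5/128; Kehinde 5/32; Morounke 5/64; Ngozi 3/8; Temitope 5/384

Ngozi, as surviving spouse, takes 3/8.
The remaining 5/8 passes to Obafemi's descendants per stirpes.
The 5/8 is divided into 4 equal shares of 5/32 among Chidinma, Kehinde, Ebele, Uzoma.
Chidinma predeceased; the 5/32 allotted to Chidinma's branch passes to Chidinma's issue by representation.
The 5/32 is divided into 4 equal shares of 5/128 among Zainab, Abiodun, Dayo, Gbenga.
Zainab predeceased; the 5/128 allotted to Zainab's branch passes to Zainab's issue by representation.
The 5/128 is divided into 3 equal shares of 5/384 among Bankole, Chukwudi, Temitope.
Bankole is living and takes 5/384.
Chukwudi is living and takes 5/384.
Temitope is living and takes 5/384.
Abiodun is living and takes 5/128.
Dayo is living and takes 5/128.
Gbenga is living and takes 5/128.
Kehinde is living and takes 5/32.
Ebele is living and takes 5/32.
Uzoma predeceased; the 5/32 allotted to Uzoma's branch passes to Uzoma's issue by representation.
The 5/32 is divided into 2 equal shares of 5/64 among Folake, Morounke.
Folake is living and takes 5/64.
Morounke is living and takes 5/64.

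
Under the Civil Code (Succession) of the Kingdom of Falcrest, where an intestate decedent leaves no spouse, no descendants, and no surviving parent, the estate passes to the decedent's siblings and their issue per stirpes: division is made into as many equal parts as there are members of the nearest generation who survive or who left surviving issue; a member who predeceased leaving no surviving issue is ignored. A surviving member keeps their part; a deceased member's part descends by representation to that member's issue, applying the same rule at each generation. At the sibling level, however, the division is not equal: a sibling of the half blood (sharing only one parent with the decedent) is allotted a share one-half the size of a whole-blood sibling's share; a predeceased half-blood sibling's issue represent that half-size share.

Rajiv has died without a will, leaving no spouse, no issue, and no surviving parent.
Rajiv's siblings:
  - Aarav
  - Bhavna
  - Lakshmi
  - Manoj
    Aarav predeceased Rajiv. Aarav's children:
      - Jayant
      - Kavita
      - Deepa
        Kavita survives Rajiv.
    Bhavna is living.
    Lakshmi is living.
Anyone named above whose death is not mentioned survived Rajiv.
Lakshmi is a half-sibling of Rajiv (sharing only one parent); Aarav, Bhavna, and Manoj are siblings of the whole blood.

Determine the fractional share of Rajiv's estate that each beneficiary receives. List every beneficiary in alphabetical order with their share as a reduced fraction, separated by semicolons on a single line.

Bhavna 2/7; Deepa 2/21; Jayant 2/21; Kavita 2/21; Lakshmi 1/7; Manoj 2/7

No spouse, descendants, or parent survives, so the estate passes to Rajiv's siblings per stirpes.
Half-blood siblings count for one-half the weight of whole-blood siblings at the initial division.
Dividing 1 in proportion to weights (total weight 7/2): Aarav (weight 1) → 2/7; Bhavna (weight 1) → 2/7; Lakshmi (weight 1/2) → 1/7; Manoj (weight 1) → 2/7.
Aarav predeceased; the 2/7 allotted to Aarav's branch passes to Aarav's issue by representation.
The 2/7 is divided into 3 equal shares of 2/21 among Jayant, Kavita, Deepa.
Jayant is living and takes 2/21.
Kavita is living and takes 2/21.
Deepa is living and takes 2/21.
Bhavna is living and takes 2/7.
Lakshmi is living and takes 1/7.
Manoj is living and takes 2/7.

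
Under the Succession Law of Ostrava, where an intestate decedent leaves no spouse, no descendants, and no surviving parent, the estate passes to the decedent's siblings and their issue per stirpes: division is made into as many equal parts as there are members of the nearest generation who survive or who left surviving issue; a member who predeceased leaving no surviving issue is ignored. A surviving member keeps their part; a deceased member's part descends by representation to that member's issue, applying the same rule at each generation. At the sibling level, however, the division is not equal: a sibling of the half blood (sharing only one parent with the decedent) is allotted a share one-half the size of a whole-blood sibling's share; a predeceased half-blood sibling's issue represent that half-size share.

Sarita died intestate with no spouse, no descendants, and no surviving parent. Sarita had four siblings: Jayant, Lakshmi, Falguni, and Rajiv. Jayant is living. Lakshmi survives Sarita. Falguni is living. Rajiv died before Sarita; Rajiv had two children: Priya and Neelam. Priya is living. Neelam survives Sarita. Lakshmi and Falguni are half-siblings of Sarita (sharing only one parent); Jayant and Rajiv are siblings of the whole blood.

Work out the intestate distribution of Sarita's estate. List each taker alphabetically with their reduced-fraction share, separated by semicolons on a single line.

No spouse, descendants, or parent survives, so the estate passes to Sarita's siblings per stirpes.
Half-blood siblings count for one-half the weight of whole-blood siblings at the initial division.
Dividing 1 in proportion to weights (total weight 3): Jayant (weight 1) → 1/3; Lakshmi (weight 1/2) → 1/6; Falguni (weight 1/2) → 1/6; Rajiv (weight 1) → 1/3.
Jayant is living and takes 1/3.
Lakshmi is living and takes 1/6.
Falguni is living and takes 1/6.
Rajiv predeceased; the 1/3 allotted to Rajiv's branch passes to Rajiv's issue by representation.
The 1/3 is divided into 2 equal shares of 1/6 among Priya, Neelam.
Priya is living and takes 1/6.
Neelam is living and takes 1/6.

Falguni 1/6; Jayant 1/3; Lakshmi 1/6; Neelam 1/6; Priya 1/6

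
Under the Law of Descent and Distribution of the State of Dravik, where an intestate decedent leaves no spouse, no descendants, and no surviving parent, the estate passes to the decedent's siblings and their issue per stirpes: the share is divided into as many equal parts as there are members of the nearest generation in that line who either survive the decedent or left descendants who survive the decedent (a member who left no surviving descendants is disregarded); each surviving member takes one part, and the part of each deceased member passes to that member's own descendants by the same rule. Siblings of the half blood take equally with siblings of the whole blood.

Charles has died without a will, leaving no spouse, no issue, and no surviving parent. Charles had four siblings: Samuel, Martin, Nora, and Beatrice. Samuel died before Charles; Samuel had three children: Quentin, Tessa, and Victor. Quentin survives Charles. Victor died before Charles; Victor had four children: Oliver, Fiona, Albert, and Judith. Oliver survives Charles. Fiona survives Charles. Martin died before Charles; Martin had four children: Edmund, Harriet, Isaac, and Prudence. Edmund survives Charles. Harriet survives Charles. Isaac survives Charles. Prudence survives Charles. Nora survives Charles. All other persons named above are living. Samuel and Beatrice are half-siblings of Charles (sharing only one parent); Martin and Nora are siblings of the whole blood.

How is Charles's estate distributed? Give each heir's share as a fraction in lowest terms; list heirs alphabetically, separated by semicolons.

Albert 1/48; Beatrice 1/4; Edmund 1/16; Fiona 1/48; Harriet 1/16; Isaac 1/16; Judith 1/48; Nora 1/4; Oliver 1/48; Prudence 1/16; Quentin 1/12; Tessa 1/12

No spouse, descendants, or parent survives, so the estate passes to Charles's siblings per stirpes.
Half-blood and whole-blood siblings take equally under the stated rule.
The estate is divided into 4 equal shares of 1/4 among Samuel, Martin, Nora, Beatrice.
Samuel predeceased; the 1/4 allotted to Samuel's branch passes to Samuel's issue by representation.
The 1/4 is divided into 3 equal shares of 1/12 among Quentin, Tessa, Victor.
Quentin is living and takes 1/12.
Tessa is living and takes 1/12.
Victor predeceased; the 1/12 allotted to Victor's branch passes to Victor's issue by representation.
The 1/12 is divided into 4 equal shares of 1/48 among Oliver, Fiona, Albert, Judith.
Oliver is living and takes 1/48.
Fiona is living and takes 1/48.
Albert is living and takes 1/48.
Judith is living and takes 1/48.
Martin predeceased; the 1/4 allotted to Martin's branch passes to Martin's issue by representation.
The 1/4 is divided into 4 equal shares of 1/16 among Edmund, Harriet, Isaac, Prudence.
Edmund is living and takes 1/16.
Harriet is living and takes 1/16.
Isaac is living and takes 1/16.
Prudence is living and takes 1/16.
Nora is living and takes 1/4.
Beatrice is living and takes 1/4.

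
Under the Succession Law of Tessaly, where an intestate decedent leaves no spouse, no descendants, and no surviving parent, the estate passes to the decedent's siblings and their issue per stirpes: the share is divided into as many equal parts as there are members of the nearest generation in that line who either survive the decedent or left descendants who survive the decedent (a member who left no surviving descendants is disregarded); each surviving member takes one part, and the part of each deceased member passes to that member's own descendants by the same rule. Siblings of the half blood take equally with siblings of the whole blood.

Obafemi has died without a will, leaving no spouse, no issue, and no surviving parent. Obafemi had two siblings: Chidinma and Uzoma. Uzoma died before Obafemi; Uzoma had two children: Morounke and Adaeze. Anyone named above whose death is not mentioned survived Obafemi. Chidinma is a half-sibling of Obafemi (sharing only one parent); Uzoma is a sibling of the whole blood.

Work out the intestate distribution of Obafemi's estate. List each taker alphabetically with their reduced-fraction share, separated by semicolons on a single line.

Adaeze 1/4; Chidinma 1/2; Morounke 1/4

No spouse, descendants, or parent survives, so the estate passes to Obafemi's siblings per stirpes.
Half-blood and whole-blood siblings take equally under the stated rule.
The estate is divided into 2 equal shares of 1/2 among Chidinma, Uzoma.
Chidinma is living and takes 1/2.
Uzoma predeceased; the 1/2 allotted to Uzoma's branch passes to Uzoma's issue by representation.
The 1/2 is divided into 2 equal shares of 1/4 among Morounke, Adaeze.
Morounke is living and takes 1/4.
Adaeze is living and takes 1/4.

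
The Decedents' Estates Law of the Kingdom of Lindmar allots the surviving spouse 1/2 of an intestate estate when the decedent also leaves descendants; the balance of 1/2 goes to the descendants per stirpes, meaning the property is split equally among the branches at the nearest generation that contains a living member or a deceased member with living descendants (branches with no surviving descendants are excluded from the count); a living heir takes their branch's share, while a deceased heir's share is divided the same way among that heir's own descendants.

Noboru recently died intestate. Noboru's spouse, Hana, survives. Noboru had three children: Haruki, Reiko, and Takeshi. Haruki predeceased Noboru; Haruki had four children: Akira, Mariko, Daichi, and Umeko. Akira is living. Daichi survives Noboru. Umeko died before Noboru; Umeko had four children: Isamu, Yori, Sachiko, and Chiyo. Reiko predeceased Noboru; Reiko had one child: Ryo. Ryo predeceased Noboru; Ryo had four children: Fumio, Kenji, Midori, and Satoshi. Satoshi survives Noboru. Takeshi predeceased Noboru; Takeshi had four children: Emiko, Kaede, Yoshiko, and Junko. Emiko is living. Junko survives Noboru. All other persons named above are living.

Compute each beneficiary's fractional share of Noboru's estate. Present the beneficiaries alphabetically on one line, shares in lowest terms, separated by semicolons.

Hana, as surviving spouse, takes 1/2.
The remaining 1/2 passes to Noboru's descendants per stirpes.
The 1/2 is divided into 3 equal shares of 1/6 among Haruki, Reiko, Takeshi.
Haruki predeceased; the 1/6 allotted to Haruki's branch passes to Haruki's issue by representation.
The 1/6 is divided into 4 equal shares of 1/24 among Akira, Mariko, Daichi, Umeko.
Akira is living and takes 1/24.
Mariko is living and takes 1/24.
Daichi is living and takes 1/24.
Umeko predeceased; the 1/24 allotted to Umeko's branch passes to Umeko's issue by representation.
The 1/24 is divided into 4 equal shares of 1/96 among Isamu, Yori, Sachiko, Chiyo.
Isamu is living and takes 1/96.
Yori is living and takes 1/96.
Sachiko is living and takes 1/96.
Chiyo is living and takes 1/96.
Reiko predeceased; the 1/6 allotted to Reiko's branch passes to Reiko's issue by representation.
Ryo's line is the sole branch at this level, so the full 1/6 passes to Ryo's issue by representation.
The 1/6 is divided into 4 equal shares of 1/24 among Fumio, Kenji, Midori, Satoshi.
Fumio is living and takes 1/24.
Kenji is living and takes 1/24.
Midori is living and takes 1/24.
Satoshi is living and takes 1/24.
Takeshi predeceased; the 1/6 allotted to Takeshi's branch passes to Takeshi's issue by representation.
The 1/6 is divided into 4 equal shares of 1/24 among Emiko, Kaede, Yoshiko, Junko.
Emiko is living and takes 1/24.
Kaede is living and takes 1/24.
Yoshiko is living and takes 1/24.
Junko is living and takes 1/24.

Akira 1/24; Chiyo 1/96; Daichi 1/24; Emiko 1/24; Fumio 1/24; Hana 1/2; Isamu 1/96; Junko 1/24; Kaede 1/24; Kenji 1/24; Mariko 1/24; Midori 1/24; Sachiko 1/96; Satoshi 1/24; Yori 1/96; Yoshiko 1/24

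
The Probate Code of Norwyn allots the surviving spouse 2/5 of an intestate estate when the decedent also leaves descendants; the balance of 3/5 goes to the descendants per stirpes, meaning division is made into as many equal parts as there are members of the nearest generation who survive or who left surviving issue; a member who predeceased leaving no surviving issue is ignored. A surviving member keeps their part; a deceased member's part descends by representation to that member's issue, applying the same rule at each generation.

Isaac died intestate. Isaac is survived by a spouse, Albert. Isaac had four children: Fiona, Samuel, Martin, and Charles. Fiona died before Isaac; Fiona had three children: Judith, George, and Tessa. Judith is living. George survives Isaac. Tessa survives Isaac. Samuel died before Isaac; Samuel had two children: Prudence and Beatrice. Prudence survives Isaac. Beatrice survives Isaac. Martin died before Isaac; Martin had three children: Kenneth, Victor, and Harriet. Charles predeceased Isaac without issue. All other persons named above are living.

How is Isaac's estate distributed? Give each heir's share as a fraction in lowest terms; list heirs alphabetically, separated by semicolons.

Albert 2/5; Beatrice 1/10; George 1/15; Harriet 1/15; Judith 1/15; Kenneth 1/15; Prudence 1/10; Tessa 1/15; Victor 1/15

Albert, as surviving spouse, takes 2/5.
The remaining 3/5 passes to Isaac's descendants per stirpes.
Charles left no surviving issue, so that branch lapses and is disregarded.
The 3/5 is divided into 3 equal shares of 1/5 among Fiona, Samuel, Martin.
Fiona predeceased; the 1/5 allotted to Fiona's branch passes to Fiona's issue by representation.
The 1/5 is divided into 3 equal shares of 1/15 among Judith, George, Tessa.
Judith is living and takes 1/15.
George is living and takes 1/15.
Tessa is living and takes 1/15.
Samuel predeceased; the 1/5 allotted to Samuel's branch passes to Samuel's issue by representation.
The 1/5 is divided into 2 equal shares of 1/10 among Prudence, Beatrice.
Prudence is living and takes 1/10.
Beatrice is living and takes 1/10.
Martin predeceased; the 1/5 allotted to Martin's branch passes to Martin's issue by representation.
The 1/5 is divided into 3 equal shares of 1/15 among Kenneth, Victor, Harriet.
Kenneth is living and takes 1/15.
Victor is living and takes 1/15.
Harriet is living and takes 1/15.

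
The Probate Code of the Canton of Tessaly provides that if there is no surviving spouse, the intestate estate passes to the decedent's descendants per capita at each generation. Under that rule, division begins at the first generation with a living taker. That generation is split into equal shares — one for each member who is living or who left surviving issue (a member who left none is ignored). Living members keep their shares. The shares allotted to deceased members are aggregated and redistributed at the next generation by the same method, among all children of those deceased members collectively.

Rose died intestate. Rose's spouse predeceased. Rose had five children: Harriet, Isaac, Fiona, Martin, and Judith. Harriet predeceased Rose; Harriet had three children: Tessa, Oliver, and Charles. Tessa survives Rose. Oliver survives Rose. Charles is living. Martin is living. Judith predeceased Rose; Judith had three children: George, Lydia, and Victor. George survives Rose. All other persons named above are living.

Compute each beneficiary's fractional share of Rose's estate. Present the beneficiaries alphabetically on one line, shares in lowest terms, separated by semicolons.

Charles 1/15; Fiona 1/5; George 1/15; Isaac 1/5; Lydia 1/15; Martin 1/5; Oliver 1/15; Tessa 1/15; Victor 1/15

There is no surviving spouse, so the entire estate passes to Rose's descendants per capita at each generation.
At generation 1 (Harriet, Isaac, Fiona, Martin, Judith) there are 5 shares of (1)/5 = 1/5 each.
Living: Isaac, Fiona, and Martin — each takes 1/5.
Deceased: Harriet and Judith. Their combined 2/5 is pooled and carried to generation 2.
At generation 2 (Tessa, Oliver, Charles, George, Lydia, Victor) there are 6 shares of (2/5)/6 = 1/15 each.
Living: Tessa, Oliver, Charles, George, Lydia, and Victor — each takes 1/15.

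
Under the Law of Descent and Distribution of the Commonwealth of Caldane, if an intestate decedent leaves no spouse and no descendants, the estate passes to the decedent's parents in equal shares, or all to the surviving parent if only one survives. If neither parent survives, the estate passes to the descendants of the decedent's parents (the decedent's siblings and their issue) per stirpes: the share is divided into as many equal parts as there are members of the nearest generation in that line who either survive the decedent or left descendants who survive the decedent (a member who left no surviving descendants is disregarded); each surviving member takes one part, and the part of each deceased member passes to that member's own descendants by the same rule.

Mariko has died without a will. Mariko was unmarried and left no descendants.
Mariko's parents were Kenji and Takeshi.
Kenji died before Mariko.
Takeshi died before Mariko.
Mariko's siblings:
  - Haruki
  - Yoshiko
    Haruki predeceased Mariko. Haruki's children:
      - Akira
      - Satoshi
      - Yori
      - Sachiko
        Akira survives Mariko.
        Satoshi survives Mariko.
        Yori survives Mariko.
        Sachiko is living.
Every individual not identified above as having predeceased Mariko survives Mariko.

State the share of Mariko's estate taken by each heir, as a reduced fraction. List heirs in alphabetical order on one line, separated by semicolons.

Akira 1/8; Sachiko 1/8; Satoshi 1/8; Yori 1/8; Yoshiko 1/2

Neither parent survives and there are no descendants, so the estate passes to Mariko's siblings and their issue per stirpes.
The estate is divided into 2 equal shares of 1/2 among Haruki, Yoshiko.
Haruki predeceased; the 1/2 allotted to Haruki's branch passes to Haruki's issue by representation.
The 1/2 is divided into 4 equal shares of 1/8 among Akira, Satoshi, Yori, Sachiko.
Akira is living and takes 1/8.
Satoshi is living and takes 1/8.
Yori is living and takes 1/8.
Sachiko is living and takes 1/8.
Yoshiko is living and takes 1/2.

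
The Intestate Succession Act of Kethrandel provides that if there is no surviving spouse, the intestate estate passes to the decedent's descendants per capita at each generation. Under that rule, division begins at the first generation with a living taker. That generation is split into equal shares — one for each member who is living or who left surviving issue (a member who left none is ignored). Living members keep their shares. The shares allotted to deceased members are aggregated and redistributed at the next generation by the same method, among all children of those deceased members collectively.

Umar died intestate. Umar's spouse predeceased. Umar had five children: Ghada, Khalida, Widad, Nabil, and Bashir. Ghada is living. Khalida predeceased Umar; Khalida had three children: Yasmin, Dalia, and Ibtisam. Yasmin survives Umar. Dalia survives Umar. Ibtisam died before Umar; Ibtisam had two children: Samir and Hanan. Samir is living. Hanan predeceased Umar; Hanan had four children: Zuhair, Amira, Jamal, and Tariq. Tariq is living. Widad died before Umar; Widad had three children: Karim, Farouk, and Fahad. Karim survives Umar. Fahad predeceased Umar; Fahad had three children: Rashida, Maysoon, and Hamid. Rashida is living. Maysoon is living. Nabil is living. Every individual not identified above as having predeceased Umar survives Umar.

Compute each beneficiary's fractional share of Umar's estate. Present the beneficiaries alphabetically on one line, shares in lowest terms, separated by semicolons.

Amira 1/150; Bashir 1/5; Dalia 1/15; Farouk 1/15; Ghada 1/5; Hamid 2/75; Jamal 1/150; Karim 1/15; Maysoon 2/75; Nabil 1/5; Rashida 2/75; Samir 2/75; Tariq 1/150; Yasmin 1/15; Zuhair 1/150

There is no surviving spouse, so the entire estate passes to Umar's descendants per capita at each generation.
At generation 1 (Ghada, Khalida, Widad, Nabil, Bashir) there are 5 shares of (1)/5 = 1/5 each.
Living: Ghada, Nabil, and Bashir — each takes 1/5.
Deceased: Khalida and Widad. Their combined 2/5 is pooled and carried to generation 2.
At generation 2 (Yasmin, Dalia, Ibtisam, Karim, Farouk, Fahad) there are 6 shares of (2/5)/6 = 1/15 each.
Living: Yasmin, Dalia, Karim, and Farouk — each takes 1/15.
Deceased: Ibtisam and Fahad. Their combined 2/15 is pooled and carried to generation 3.
At generation 3 (Samir, Hanan, Rashida, Maysoon, Hamid) there are 5 shares of (2/15)/5 = 2/75 each.
Living: Samir, Rashida, Maysoon, and Hamid — each takes 2/75.
Deceased: Hanan. That 2/75 share is carried to generation 4.
At generation 4 (Zuhair, Amira, Jamal, Tariq) there are 4 shares of (2/75)/4 = 1/150 each.
Living: Zuhair, Amira, Jamal, and Tariq — each takes 1/150.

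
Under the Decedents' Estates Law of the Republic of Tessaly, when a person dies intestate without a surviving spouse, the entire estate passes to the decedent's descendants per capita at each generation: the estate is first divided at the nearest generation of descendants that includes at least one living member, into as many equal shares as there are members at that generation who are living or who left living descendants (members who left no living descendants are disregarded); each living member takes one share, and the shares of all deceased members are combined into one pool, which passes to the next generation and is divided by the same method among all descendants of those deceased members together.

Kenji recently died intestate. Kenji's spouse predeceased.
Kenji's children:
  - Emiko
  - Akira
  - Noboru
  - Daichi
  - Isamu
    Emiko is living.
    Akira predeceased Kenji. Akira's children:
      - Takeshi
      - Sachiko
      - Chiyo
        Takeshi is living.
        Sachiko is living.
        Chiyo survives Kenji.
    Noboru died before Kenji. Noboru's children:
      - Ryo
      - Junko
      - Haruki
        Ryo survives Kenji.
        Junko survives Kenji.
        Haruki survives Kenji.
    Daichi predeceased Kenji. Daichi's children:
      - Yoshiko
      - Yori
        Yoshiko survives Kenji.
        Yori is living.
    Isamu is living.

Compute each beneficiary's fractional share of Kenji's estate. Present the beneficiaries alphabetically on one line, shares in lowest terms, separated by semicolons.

Chiyo 3/40; Emiko 1/5; Haruki 3/40; Isamu 1/5; Junko 3/40; Ryo 3/40; Sachiko 3/40; Takeshi 3/40; Yori 3/40; Yoshiko 3/40

There is no surviving spouse, so the entire estate passes to Kenji's descendants per capita at each generation.
At generation 1 (Emiko, Akira, Noboru, Daichi, Isamu) there are 5 shares of (1)/5 = 1/5 each.
Living: Emiko and Isamu — each takes 1/5.
Deceased: Akira, Noboru, and Daichi. Their combined 3/5 is pooled and carried to generation 2.
At generation 2 (Takeshi, Sachiko, Chiyo, Ryo, Junko, Haruki, Yoshiko, Yori) there are 8 shares of (3/5)/8 = 3/40 each.
Living: Takeshi, Sachiko, Chiyo, Ryo, Junko, Haruki, Yoshiko, and Yori — each takes 3/40.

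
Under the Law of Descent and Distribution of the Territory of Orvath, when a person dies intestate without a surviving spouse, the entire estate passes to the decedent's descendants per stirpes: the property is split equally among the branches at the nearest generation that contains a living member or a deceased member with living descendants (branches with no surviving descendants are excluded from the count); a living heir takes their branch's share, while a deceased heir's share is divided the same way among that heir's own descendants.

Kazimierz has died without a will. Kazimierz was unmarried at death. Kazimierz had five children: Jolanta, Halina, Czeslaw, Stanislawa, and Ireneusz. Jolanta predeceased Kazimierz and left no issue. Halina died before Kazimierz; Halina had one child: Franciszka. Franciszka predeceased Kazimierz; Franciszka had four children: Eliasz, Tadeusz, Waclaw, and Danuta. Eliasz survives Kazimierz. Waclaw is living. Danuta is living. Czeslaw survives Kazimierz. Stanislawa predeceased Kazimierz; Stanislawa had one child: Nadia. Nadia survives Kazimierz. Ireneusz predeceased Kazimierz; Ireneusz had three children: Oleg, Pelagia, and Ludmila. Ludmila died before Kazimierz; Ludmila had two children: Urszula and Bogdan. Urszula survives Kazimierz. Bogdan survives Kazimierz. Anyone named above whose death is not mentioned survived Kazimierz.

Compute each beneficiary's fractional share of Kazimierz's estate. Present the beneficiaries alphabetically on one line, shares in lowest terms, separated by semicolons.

Bogdan 1/24; Czeslaw 1/4; Danuta 1/16; Eliasz 1/16; Nadia 1/4; Oleg 1/12; Pelagia 1/12; Tadeusz 1/16; Urszula 1/24; Waclaw 1/16

There is no surviving spouse, so the entire estate passes to Kazimierz's descendants per stirpes.
Jolanta left no surviving issue, so that branch lapses and is disregarded.
The estate is divided into 4 equal shares of 1/4 among Halina, Czeslaw, Stanislawa, Ireneusz.
Halina predeceased; the 1/4 allotted to Halina's branch passes to Halina's issue by representation.
Franciszka's line is the sole branch at this level, so the full 1/4 passes to Franciszka's issue by representation.
The 1/4 is divided into 4 equal shares of 1/16 among Eliasz, Tadeusz, Waclaw, Danuta.
Eliasz is living and takes 1/16.
Tadeusz is living and takes 1/16.
Waclaw is living and takes 1/16.
Danuta is living and takes 1/16.
Czeslaw is living and takes 1/4.
Stanislawa predeceased; the 1/4 allotted to Stanislawa's branch passes to Stanislawa's issue by representation.
Nadia is the sole taker at this level and receives the full 1/4.
Ireneusz predeceased; the 1/4 allotted to Ireneusz's branch passes to Ireneusz's issue by representation.
The 1/4 is divided into 3 equal shares of 1/12 among Oleg, Pelagia, Ludmila.
Oleg is living and takes 1/12.
Pelagia is living and takes 1/12.
Ludmila predeceased; the 1/12 allotted to Ludmila's branch passes to Ludmila's issue by representation.
The 1/12 is divided into 2 equal shares of 1/24 among Urszula, Bogdan.
Urszula is living and takes 1/24.
Bogdan is living and takes 1/24.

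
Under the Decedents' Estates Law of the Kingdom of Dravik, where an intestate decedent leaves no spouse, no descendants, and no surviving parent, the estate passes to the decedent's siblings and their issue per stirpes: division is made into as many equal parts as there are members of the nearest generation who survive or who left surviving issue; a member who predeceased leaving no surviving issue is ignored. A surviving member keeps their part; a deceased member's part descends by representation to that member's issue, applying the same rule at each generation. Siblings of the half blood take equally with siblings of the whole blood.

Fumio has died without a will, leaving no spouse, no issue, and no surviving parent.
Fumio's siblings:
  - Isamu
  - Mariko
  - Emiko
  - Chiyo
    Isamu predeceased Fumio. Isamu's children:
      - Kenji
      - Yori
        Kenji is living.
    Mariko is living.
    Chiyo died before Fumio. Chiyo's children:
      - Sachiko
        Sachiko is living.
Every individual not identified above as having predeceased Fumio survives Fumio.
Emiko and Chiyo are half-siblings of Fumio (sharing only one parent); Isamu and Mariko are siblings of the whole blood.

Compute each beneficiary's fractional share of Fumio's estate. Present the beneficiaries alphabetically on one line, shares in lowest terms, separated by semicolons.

Emiko 1/4; Kenji 1/8; Mariko 1/4; Sachiko 1/4; Yori 1/8

No spouse, descendants, or parent survives, so the estate passes to Fumio's siblings per stirpes.
Half-blood and whole-blood siblings take equally under the stated rule.
The estate is divided into 4 equal shares of 1/4 among Isamu, Mariko, Emiko, Chiyo.
Isamu predeceased; the 1/4 allotted to Isamu's branch passes to Isamu's issue by representation.
The 1/4 is divided into 2 equal shares of 1/8 among Kenji, Yori.
Kenji is living and takes 1/8.
Yori is living and takes 1/8.
Mariko is living and takes 1/4.
Emiko is living and takes 1/4.
Chiyo predeceased; the 1/4 allotted to Chiyo's branch passes to Chiyo's issue by representation.
Sachiko is the sole taker at this level and receives the full 1/4.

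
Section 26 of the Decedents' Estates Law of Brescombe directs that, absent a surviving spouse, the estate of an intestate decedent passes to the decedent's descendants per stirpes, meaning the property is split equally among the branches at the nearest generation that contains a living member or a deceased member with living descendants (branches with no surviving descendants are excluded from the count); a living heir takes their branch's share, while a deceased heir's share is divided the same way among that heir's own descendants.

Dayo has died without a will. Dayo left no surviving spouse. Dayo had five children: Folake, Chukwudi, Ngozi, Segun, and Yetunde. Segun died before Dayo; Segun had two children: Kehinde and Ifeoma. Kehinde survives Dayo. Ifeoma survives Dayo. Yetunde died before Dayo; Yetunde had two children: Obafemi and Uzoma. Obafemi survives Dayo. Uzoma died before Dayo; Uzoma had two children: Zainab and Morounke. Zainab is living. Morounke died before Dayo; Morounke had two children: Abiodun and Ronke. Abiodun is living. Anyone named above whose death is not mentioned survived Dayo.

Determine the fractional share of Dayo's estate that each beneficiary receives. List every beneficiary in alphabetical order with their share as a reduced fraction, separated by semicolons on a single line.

There is no surviving spouse, so the entire estate passes to Dayo's descendants per stirpes.
The estate is divided into 5 equal shares of 1/5 among Folake, Chukwudi, Ngozi, Segun, Yetunde.
Folake is living and takes 1/5.
Chukwudi is living and takes 1/5.
Ngozi is living and takes 1/5.
Segun predeceased; the 1/5 allotted to Segun's branch passes to Segun's issue by representation.
The 1/5 is divided into 2 equal shares of 1/10 among Kehinde, Ifeoma.
Kehinde is living and takes 1/10.
Ifeoma is living and takes 1/10.
Yetunde predeceased; the 1/5 allotted to Yetunde's branch passes to Yetunde's issue by representation.
The 1/5 is divided into 2 equal shares of 1/10 among Obafemi, Uzoma.
Obafemi is living and takes 1/10.
Uzoma predeceased; the 1/10 allotted to Uzoma's branch passes to Uzoma's issue by representation.
The 1/10 is divided into 2 equal shares of 1/20 among Zainab, Morounke.
Zainab is living and takes 1/20.
Morounke predeceased; the 1/20 allotted to Morounke's branch passes to Morounke's issue by representation.
The 1/20 is divided into 2 equal shares of 1/40 among Abiodun, Ronke.
Abiodun is living and takes 1/40.
Ronke is living and takes 1/40.

Abiodun 1/40; Chukwudi 1/5; Folake 1/5; Ifeoma 1/10; Kehinde 1/10; Ngozi 1/5; Obafemi 1/10; Ronke 1/40; Zainab 1/20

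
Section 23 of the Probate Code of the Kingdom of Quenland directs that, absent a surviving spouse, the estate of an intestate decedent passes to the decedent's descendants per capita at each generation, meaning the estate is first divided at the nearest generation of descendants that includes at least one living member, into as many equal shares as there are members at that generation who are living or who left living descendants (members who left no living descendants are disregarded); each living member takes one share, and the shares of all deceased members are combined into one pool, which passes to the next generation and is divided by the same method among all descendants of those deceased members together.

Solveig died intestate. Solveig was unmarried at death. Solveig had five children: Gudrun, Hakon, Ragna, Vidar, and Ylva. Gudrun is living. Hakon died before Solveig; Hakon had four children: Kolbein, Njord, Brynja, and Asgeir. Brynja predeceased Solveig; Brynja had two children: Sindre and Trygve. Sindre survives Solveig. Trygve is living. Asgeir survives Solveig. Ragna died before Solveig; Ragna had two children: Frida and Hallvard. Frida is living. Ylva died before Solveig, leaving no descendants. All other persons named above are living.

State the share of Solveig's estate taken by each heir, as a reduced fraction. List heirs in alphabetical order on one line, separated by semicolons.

Asgeir 1/12; Frida 1/12; Gudrun 1/4; Hallvard 1/12; Kolbein 1/12; Njord 1/12; Sindre 1/24; Trygve 1/24; Vidar 1/4

There is no surviving spouse, so the entire estate passes to Solveig's descendants per capita at each generation.
At generation 1 (Gudrun, Hakon, Ragna, Vidar) there are 4 shares of (1)/4 = 1/4 each.
Living: Gudrun and Vidar — each takes 1/4.
Deceased: Hakon and Ragna. Their combined 1/2 is pooled and carried to generation 2.
At generation 2 (Kolbein, Njord, Brynja, Asgeir, Frida, Hallvard) there are 6 shares of (1/2)/6 = 1/12 each.
Living: Kolbein, Njord, Asgeir, Frida, and Hallvard — each takes 1/12.
Deceased: Brynja. That 1/12 share is carried to generation 3.
At generation 3 (Sindre, Trygve) there are 2 shares of (1/12)/2 = 1/24 each.
Living: Sindre and Trygve — each takes 1/24.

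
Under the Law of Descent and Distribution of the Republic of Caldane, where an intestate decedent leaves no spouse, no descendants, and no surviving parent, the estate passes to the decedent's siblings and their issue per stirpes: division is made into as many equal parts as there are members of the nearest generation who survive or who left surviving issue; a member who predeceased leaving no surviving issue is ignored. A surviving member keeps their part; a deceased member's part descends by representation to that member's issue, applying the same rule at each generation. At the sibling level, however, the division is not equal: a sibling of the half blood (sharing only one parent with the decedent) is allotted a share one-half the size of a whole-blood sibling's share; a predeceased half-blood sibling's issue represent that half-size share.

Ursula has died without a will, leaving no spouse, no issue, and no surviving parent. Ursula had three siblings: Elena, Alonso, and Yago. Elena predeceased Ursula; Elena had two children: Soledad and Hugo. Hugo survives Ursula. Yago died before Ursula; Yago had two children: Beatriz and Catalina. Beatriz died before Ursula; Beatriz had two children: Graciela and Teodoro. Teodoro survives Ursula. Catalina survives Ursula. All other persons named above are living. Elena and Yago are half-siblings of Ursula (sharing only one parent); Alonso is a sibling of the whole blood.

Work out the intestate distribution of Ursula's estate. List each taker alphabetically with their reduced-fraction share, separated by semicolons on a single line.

No spouse, descendants, or parent survives, so the estate passes to Ursula's siblings per stirpes.
Half-blood siblings count for one-half the weight of whole-blood siblings at the initial division.
Dividing 1 in proportion to weights (total weight 2): Elena (weight 1/2) → 1/4; Alonso (weight 1) → 1/2; Yago (weight 1/2) → 1/4.
Elena predeceased; the 1/4 allotted to Elena's branch passes to Elena's issue by representation.
The 1/4 is divided into 2 equal shares of 1/8 among Soledad, Hugo.
Soledad is living and takes 1/8.
Hugo is living and takes 1/8.
Alonso is living and takes 1/2.
Yago predeceased; the 1/4 allotted to Yago's branch passes to Yago's issue by representation.
The 1/4 is divided into 2 equal shares of 1/8 among Beatriz, Catalina.
Beatriz predeceased; the 1/8 allotted to Beatriz's branch passes to Beatriz's issue by representation.
The 1/8 is divided into 2 equal shares of 1/16 among Graciela, Teodoro.
Graciela is living and takes 1/16.
Teodoro is living and takes 1/16.
Catalina is living and takes 1/8.

Alonso 1/2; Catalina 1/8; Graciela 1/16; Hugo 1/8; Soledad 1/8; Teodoro 1/16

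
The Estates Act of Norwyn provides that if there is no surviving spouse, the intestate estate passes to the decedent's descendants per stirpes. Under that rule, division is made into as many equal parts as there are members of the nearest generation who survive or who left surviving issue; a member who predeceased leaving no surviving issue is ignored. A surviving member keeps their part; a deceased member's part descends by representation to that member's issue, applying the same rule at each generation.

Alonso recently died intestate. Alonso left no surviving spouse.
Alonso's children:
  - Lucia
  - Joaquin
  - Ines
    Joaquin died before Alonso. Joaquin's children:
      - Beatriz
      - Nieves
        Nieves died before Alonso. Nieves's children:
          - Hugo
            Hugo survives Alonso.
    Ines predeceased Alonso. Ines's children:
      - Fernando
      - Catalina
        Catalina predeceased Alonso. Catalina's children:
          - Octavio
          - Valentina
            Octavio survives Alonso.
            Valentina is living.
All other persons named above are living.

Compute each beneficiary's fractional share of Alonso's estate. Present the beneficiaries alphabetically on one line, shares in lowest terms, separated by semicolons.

Beatriz 1/6; Fernando 1/6; Hugo 1/6; Lucia 1/3; Octavio 1/12; Valentina 1/12

There is no surviving spouse, so the entire estate passes to Alonso's descendants per stirpes.
The estate is divided into 3 equal shares of 1/3 among Lucia, Joaquin, Ines.
Lucia is living and takes 1/3.
Joaquin predeceased; the 1/3 allotted to Joaquin's branch passes to Joaquin's issue by representation.
The 1/3 is divided into 2 equal shares of 1/6 among Beatriz, Nieves.
Beatriz is living and takes 1/6.
Nieves predeceased; the 1/6 allotted to Nieves's branch passes to Nieves's issue by representation.
Hugo is the sole taker at this level and receives the full 1/6.
Ines predeceased; the 1/3 allotted to Ines's branch passes to Ines's issue by representation.
The 1/3 is divided into 2 equal shares of 1/6 among Fernando, Catalina.
Fernando is living and takes 1/6.
Catalina predeceased; the 1/6 allotted to Catalina's branch passes to Catalina's issue by representation.
The 1/6 is divided into 2 equal shares of 1/12 among Octavio, Valentina.
Octavio is living and takes 1/12.
Valentina is living and takes 1/12.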